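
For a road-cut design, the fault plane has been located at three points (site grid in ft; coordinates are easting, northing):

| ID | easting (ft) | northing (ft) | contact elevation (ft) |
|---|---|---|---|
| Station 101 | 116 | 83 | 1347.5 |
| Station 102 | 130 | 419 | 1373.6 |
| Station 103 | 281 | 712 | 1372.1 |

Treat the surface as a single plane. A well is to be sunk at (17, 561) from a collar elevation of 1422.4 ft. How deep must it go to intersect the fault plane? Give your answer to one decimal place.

Let the plane be z = a·easting + b·northing + c.
Station 102−Station 101: 14a + 336b = 26.1;  Station 103−Station 101: 165a + 629b = 24.6.
Solving gives a = −0.17479, b = 0.08496.
Then c = 1347.5 − a·116 − b·83 = 1360.72.
At (17, 561): z_contact = −2.97 + 47.66 + 1360.72 = 1405.42 ft.
Depth below ground = 1422.4 − 1405.42 = 17.0 ft.

17.0 ft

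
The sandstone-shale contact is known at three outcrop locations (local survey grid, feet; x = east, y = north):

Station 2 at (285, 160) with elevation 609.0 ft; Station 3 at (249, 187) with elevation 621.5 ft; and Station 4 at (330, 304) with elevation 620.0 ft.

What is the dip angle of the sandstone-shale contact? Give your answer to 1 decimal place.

15.6°

Two edge vectors: Station 2→Station 3 = (-36, 27, 12.5), Station 2→Station 4 = (45, 144, 11).
Normal n = (Station 2→Station 3) × (Station 2→Station 4) = (-1503, 958.5, -6399).
So ∂z/∂x = −n_x/n_z = −0.23488 and ∂z/∂y = −n_y/n_z = 0.14979.
Gradient magnitude |∇z| = √(a² + b²) = √(0.05517 + 0.02244) = 0.27858.
True dip = arctan(0.27858) = 15.6°, dipping toward ESE (azimuth ≈ 123°).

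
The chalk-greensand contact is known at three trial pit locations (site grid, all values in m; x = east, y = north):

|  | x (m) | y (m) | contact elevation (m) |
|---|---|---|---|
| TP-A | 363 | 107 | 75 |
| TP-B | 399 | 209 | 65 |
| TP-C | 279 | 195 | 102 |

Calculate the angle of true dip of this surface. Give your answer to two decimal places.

Let the plane be z = a·x + b·y + c.
TP-B−TP-A: 36a + 102b = −10;  TP-C−TP-A: −84a + 88b = 27.
Solving gives a = −0.30965, b = 0.01125.
Gradient magnitude |∇z| = √(a² + b²) = √(0.09588 + 0.00013) = 0.30985.
True dip = arctan(0.30985) = 17.22°, dipping toward E (azimuth ≈ 092°).

17.22°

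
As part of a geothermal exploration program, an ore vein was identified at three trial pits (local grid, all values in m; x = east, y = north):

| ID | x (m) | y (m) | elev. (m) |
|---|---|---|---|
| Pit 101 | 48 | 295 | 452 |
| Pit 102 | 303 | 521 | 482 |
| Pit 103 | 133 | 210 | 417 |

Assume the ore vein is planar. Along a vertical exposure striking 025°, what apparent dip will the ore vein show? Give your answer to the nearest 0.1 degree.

Two edge vectors: Pit 101→Pit 102 = (255, 226, 30), Pit 101→Pit 103 = (85, -85, -35).
Normal n = (Pit 101→Pit 102) × (Pit 101→Pit 103) = (-5360, 11475, -40885).
So ∂z/∂x = −n_x/n_z = −0.13110 and ∂z/∂y = −n_y/n_z = 0.28067.
Unit vector along 025° is (sin 25°, cos 25°) = (0.4226, 0.9063).
Slope in that direction = a·(0.4226) + b·(0.9063) = 0.19896.
Apparent dip = arctan|0.19896| = 11.3° (true dip is 17.2°, so apparent ≤ true as expected).

11.3°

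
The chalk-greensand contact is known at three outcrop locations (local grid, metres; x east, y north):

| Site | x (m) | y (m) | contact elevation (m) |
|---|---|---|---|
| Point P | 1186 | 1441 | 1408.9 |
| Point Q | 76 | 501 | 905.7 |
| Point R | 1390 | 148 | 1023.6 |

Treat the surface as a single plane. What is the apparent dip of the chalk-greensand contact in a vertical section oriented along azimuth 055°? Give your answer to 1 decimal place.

18.4°

Let the plane be z = a·x + b·y + c.
Point Q−Point P: −1110a − 940b = −503.2;  Point R−Point P: 204a − 1293b = −385.3.
Solving gives a = 0.17729, b = 0.32596.
Unit vector along 055° is (sin 55°, cos 55°) = (0.8192, 0.5736).
Slope in that direction = a·(0.8192) + b·(0.5736) = 0.33219.
Apparent dip = arctan|0.33219| = 18.4° (true dip is 20.4°, so apparent ≤ true as expected).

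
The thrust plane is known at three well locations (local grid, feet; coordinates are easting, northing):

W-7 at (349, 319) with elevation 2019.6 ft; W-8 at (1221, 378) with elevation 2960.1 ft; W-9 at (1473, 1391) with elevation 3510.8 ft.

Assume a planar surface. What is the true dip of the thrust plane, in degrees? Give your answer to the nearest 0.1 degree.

Two edge vectors: W-7→W-8 = (872, 59, 940.5), W-7→W-9 = (1124, 1072, 1491.2).
Normal n = (W-7→W-8) × (W-7→W-9) = (-920235.2, -243204.4, 868468).
So ∂z/∂easting = −n_x/n_z = 1.05961 and ∂z/∂northing = −n_y/n_z = 0.28004.
Gradient magnitude |∇z| = √(a² + b²) = √(1.12277 + 0.07842) = 1.09599.
True dip = arctan(1.09599) = 47.6°, dipping toward WSW (azimuth ≈ 255°).

47.6°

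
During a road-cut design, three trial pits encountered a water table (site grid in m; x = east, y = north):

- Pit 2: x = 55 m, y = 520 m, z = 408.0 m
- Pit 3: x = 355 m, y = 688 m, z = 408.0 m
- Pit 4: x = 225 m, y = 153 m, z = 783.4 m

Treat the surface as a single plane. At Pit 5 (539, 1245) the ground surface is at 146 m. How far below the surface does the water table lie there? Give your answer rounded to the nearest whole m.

107 m

Let the plane be z = a·x + b·y + c.
Pit 3−Pit 2: 300a + 168b = 0;  Pit 4−Pit 2: 170a − 367b = 375.4.
Solving gives a = 0.45483, b = −0.81220.
Then c = 408 − a·55 − b·520 = 805.33.
At (539, 1245): z_contact = 245.2 − 1011.2 + 805.33 = 39.3 m.
Depth below ground = 146 − 39.3 = 107 m.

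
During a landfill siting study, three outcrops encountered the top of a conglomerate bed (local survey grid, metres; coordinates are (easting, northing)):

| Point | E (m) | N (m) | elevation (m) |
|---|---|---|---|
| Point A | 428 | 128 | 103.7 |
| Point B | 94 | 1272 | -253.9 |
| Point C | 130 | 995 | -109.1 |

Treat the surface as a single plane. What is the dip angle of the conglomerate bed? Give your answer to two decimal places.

55.77°

Two edge vectors: Point A→Point B = (-334, 1144, -357.6), Point A→Point C = (-298, 867, -212.8).
Normal n = (Point A→Point B) × (Point A→Point C) = (66596, 35489.6, 51334).
So ∂z/∂E = −n_x/n_z = −1.29731 and ∂z/∂N = −n_y/n_z = −0.69135.
Gradient magnitude |∇z| = √(a² + b²) = √(1.68301 + 0.47796) = 1.47002.
True dip = arctan(1.47002) = 55.77°, dipping toward ENE (azimuth ≈ 062°).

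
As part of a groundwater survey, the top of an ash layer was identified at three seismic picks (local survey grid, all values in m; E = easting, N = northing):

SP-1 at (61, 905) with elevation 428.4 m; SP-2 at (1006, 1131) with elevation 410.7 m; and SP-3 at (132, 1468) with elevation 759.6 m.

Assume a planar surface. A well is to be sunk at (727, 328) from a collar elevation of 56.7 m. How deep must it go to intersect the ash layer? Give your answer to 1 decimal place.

89.2 m

Let the plane be z = a·E + b·N + c.
SP-2−SP-1: 945a + 226b = −17.7;  SP-3−SP-1: 71a + 563b = 331.2.
Solving gives a = −0.164376, b = 0.609007.
Then c = 428.4 − a·61 − b·905 = −112.72.
At (727, 328): z_contact = −119.50 + 199.75 − 112.72 = -32.47 m.
Depth below ground = 56.7 − (-32.47) = 89.2 m.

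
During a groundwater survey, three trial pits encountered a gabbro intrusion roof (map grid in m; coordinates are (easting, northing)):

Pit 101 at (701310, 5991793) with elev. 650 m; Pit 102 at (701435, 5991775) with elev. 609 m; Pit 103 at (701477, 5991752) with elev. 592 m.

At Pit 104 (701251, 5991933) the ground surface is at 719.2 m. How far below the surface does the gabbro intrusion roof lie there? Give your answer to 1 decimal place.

24.8 m

Let the plane be z = a·E + b·N + c.
Pit 102−Pit 101: 125a − 18b = −41;  Pit 103−Pit 101: 167a − 41b = −58.
Solving gives a = −0.300613497, b = 0.190184049.
Then c = 650 − a·701310 − b·5991793 = −928070.20.
At (701251, 5991933): z_contact = −210805.52 + 1139570.08 − 928070.20 = 694.36 m.
Depth below ground = 719.2 − 694.36 = 24.8 m.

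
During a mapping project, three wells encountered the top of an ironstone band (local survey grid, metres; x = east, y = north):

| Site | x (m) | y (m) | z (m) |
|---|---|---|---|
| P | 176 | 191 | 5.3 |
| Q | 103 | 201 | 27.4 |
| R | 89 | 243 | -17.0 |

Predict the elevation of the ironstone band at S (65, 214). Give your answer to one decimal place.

Two edge vectors: P→Q = (-73, 10, 22.1), P→R = (-87, 52, -22.3).
Normal n = (P→Q) × (P→R) = (-1372.2, -3550.6, -2926).
So ∂z/∂x = −n_x/n_z = −0.46897 and ∂z/∂y = −n_y/n_z = −1.21347.
Intercept c from P: 5.3 + 82.54 + 231.77 = 319.61.
At (65, 214): z = −30.5 − 259.7 + 319.61 = 29.4 m.

29.4 m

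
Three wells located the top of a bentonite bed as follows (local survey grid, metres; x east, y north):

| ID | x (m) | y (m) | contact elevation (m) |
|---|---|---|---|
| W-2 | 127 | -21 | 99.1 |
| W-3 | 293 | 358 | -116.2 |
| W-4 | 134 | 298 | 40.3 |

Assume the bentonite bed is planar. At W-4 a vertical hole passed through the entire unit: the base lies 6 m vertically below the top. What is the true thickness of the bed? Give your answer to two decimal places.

Two edge vectors: W-2→W-3 = (166, 379, -215.3), W-2→W-4 = (7, 319, -58.8).
Normal n = (W-2→W-3) × (W-2→W-4) = (46395.5, 8253.7, 50301).
So ∂z/∂x = −n_x/n_z = −0.92236 and ∂z/∂y = −n_y/n_z = −0.16409.
|∇z| = √(a²+b²) = 0.93684, so dip δ = arctan(0.93684) = 43.13°.
True thickness = vertical thickness × cos δ = 6 × cos 43.13° = 4.38 m.

4.38 m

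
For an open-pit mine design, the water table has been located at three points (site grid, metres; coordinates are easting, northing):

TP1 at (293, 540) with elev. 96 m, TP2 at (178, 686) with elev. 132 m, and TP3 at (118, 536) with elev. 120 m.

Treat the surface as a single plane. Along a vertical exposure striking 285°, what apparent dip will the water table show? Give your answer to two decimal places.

9.69°

Two edge vectors: TP1→TP2 = (-115, 146, 36), TP1→TP3 = (-175, -4, 24).
Normal n = (TP1→TP2) × (TP1→TP3) = (3648, -3540, 26010).
So ∂z/∂easting = −n_x/n_z = −0.14025 and ∂z/∂northing = −n_y/n_z = 0.13610.
Unit vector along 285° is (sin 285°, cos 285°) = (-0.9659, 0.2588).
Slope in that direction = a·(-0.9659) + b·(0.2588) = 0.17070.
Apparent dip = arctan|0.17070| = 9.69° (true dip is 11.1°, so apparent ≤ true as expected).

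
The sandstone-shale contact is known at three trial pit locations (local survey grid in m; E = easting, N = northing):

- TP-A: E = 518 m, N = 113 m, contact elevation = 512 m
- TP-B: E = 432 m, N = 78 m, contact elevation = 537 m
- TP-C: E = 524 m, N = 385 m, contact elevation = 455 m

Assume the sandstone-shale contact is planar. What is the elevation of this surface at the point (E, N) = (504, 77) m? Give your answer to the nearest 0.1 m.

522.3 m

Let the plane be z = a·E + b·N + c.
TP-B−TP-A: −86a − 35b = 25;  TP-C−TP-A: 6a + 272b = −57.
Solving gives a = −0.20727, b = −0.20499.
Then c = 512 − a·518 − b·113 = 642.53.
At (504, 77): z = −104.5 − 15.8 + 642.53 = 522.3 m.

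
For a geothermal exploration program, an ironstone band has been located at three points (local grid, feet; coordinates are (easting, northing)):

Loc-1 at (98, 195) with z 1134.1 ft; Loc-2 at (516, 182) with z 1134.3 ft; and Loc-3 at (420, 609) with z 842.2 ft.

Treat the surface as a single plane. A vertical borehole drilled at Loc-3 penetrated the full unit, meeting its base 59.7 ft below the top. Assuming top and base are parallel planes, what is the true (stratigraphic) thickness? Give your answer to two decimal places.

Two edge vectors: Loc-1→Loc-2 = (418, -13, 0.2), Loc-1→Loc-3 = (322, 414, -291.9).
Normal n = (Loc-1→Loc-2) × (Loc-1→Loc-3) = (3711.9, 122078.6, 177238).
So ∂z/∂E = −n_x/n_z = −0.02094 and ∂z/∂N = −n_y/n_z = −0.68878.
|∇z| = √(a²+b²) = 0.68910, so dip δ = arctan(0.68910) = 34.57°.
True thickness = vertical thickness × cos δ = 59.7 × cos 34.57° = 49.16 ft.

49.16 ft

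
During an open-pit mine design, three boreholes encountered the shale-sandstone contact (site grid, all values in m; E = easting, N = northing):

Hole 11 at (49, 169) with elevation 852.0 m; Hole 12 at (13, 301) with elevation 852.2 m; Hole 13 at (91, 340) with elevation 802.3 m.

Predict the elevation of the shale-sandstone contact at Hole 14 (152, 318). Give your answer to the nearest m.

Let the plane be z = a·E + b·N + c.
Hole 12−Hole 11: −36a + 132b = 0.2;  Hole 13−Hole 11: 42a + 171b = −49.7.
Solving gives a = −0.56364, b = −0.15221.
Then c = 852 − a·49 − b·169 = 905.34.
At (152, 318): z = −85.7 − 48.4 + 905.34 = 771.3 m.

771 m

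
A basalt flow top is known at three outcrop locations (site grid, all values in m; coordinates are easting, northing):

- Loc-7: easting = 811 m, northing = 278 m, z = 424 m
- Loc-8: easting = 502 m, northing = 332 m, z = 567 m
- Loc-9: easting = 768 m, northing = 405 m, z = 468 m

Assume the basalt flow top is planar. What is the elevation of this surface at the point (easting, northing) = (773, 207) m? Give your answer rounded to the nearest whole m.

Two edge vectors: Loc-7→Loc-8 = (-309, 54, 143), Loc-7→Loc-9 = (-43, 127, 44).
Normal n = (Loc-7→Loc-8) × (Loc-7→Loc-9) = (-15785, 7447, -36921).
So ∂z/∂easting = −n_x/n_z = −0.42753 and ∂z/∂northing = −n_y/n_z = 0.20170.
Intercept c from Loc-7: 424 + 346.73 − 56.07 = 714.66.
At (773, 207): z = −330.5 + 41.8 + 714.66 = 425.9 m.

426 m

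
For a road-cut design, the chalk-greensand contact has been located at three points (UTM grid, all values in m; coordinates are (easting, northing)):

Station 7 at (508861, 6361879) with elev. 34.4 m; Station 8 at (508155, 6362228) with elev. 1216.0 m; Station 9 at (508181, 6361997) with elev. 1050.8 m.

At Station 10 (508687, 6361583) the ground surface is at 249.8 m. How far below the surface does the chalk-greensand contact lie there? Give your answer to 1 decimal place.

137.3 m

Let the plane be z = a·E + b·N + c.
Station 8−Station 7: −706a + 349b = 1181.6;  Station 9−Station 7: −680a + 118b = 1016.4.
Solving gives a = −1.397909254, b = 0.557811080.
Then c = 34.4 − a·508861 − b·6361879 = −2837350.69.
At (508687, 6361583): z_contact = −711098.26 + 3548561.48 − 2837350.69 = 112.52 m.
Depth below ground = 249.8 − 112.52 = 137.3 m.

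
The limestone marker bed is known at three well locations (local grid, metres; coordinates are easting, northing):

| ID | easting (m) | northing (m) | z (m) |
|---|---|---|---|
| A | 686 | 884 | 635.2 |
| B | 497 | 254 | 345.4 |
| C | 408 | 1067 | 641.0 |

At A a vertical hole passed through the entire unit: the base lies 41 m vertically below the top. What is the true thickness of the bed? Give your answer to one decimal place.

37.3 m

Let the plane be z = a·easting + b·northing + c.
B−A: −189a − 630b = −289.8;  C−A: −278a + 183b = 5.8.
Solving gives a = 0.23545, b = 0.38937.
|∇z| = √(a²+b²) = 0.45502, so dip δ = arctan(0.45502) = 24.47°.
True thickness = vertical thickness × cos δ = 41 × cos 24.47° = 37.3 m.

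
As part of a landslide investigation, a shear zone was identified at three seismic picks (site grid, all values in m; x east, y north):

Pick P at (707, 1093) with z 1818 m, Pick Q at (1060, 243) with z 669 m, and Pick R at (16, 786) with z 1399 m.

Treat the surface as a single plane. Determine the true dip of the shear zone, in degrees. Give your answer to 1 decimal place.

Let the plane be z = a·x + b·y + c.
Pick Q−Pick P: 353a − 850b = −1149;  Pick R−Pick P: −691a − 307b = −419.
Solving gives a = 0.00490, b = 1.35380.
Gradient magnitude |∇z| = √(a² + b²) = √(0.00002 + 1.83277) = 1.35381.
True dip = arctan(1.35381) = 53.5°, dipping toward S (azimuth ≈ 180°).

53.5°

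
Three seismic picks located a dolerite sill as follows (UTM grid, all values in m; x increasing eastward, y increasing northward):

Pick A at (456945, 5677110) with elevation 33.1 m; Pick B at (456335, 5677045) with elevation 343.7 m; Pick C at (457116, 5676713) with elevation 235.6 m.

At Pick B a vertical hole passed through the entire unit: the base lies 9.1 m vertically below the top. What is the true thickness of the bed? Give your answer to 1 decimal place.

Two edge vectors: Pick A→Pick B = (-610, -65, 310.6), Pick A→Pick C = (171, -397, 202.5).
Normal n = (Pick A→Pick B) × (Pick A→Pick C) = (110145.7, 176637.6, 253285).
So ∂z/∂x = −n_x/n_z = −0.43487 and ∂z/∂y = −n_y/n_z = −0.69739.
|∇z| = √(a²+b²) = 0.82186, so dip δ = arctan(0.82186) = 39.42°.
True thickness = vertical thickness × cos δ = 9.1 × cos 39.42° = 7.0 m.

7.0 m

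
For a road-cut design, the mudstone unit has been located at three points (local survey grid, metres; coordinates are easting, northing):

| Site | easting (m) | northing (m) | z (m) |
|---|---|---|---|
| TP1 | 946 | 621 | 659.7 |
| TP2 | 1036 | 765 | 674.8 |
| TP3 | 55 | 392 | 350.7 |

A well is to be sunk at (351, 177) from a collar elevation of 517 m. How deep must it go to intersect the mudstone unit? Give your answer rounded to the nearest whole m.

Let the plane be z = a·easting + b·northing + c.
TP2−TP1: 90a + 144b = 15.1;  TP3−TP1: −891a − 229b = −309.
Solving gives a = 0.38106, b = −0.13330.
Then c = 659.7 − a·946 − b·621 = 382.00.
At (351, 177): z_contact = 133.8 − 23.6 + 382.00 = 492.2 m.
Depth below ground = 517 − 492.2 = 25 m.

25 m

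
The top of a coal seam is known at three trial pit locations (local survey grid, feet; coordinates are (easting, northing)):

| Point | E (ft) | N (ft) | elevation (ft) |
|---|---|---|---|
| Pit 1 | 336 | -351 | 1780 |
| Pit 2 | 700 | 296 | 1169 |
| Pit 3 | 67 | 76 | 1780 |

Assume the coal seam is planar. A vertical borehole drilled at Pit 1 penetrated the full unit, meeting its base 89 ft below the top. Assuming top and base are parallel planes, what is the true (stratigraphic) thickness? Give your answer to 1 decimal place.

65.0 ft

Let the plane be z = a·E + b·N + c.
Pit 2−Pit 1: 364a + 647b = −611;  Pit 3−Pit 1: −269a + 427b = 0.
Solving gives a = −0.79187, b = −0.49886.
|∇z| = √(a²+b²) = 0.93590, so dip δ = arctan(0.93590) = 43.10°.
True thickness = vertical thickness × cos δ = 89 × cos 43.10° = 65.0 ft.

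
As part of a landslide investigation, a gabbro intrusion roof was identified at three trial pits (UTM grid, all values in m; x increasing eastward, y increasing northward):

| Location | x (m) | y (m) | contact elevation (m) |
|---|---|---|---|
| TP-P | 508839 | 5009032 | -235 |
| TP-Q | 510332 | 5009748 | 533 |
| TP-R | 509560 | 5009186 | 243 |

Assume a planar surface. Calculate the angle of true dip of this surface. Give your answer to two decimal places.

Let the plane be z = a·x + b·y + c.
TP-Q−TP-P: 1493a + 716b = 768;  TP-R−TP-P: 721a + 154b = 478.
Solving gives a = 0.78227, b = −0.55857.
Gradient magnitude |∇z| = √(a² + b²) = √(0.61195 + 0.31200) = 0.96122.
True dip = arctan(0.96122) = 43.87°, dipping toward NW (azimuth ≈ 306°).

43.87°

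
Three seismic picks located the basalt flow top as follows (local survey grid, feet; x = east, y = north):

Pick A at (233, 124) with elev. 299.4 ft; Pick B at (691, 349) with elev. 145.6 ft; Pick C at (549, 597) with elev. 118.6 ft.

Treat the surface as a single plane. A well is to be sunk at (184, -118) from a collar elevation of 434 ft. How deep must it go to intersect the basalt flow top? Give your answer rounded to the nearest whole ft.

Two edge vectors: Pick A→Pick B = (458, 225, -153.8), Pick A→Pick C = (316, 473, -180.8).
Normal n = (Pick A→Pick B) × (Pick A→Pick C) = (32067.4, 34205.6, 145534).
So ∂z/∂x = −n_x/n_z = −0.22034 and ∂z/∂y = −n_y/n_z = −0.23504.
Intercept c from Pick A: 299.4 + 51.34 + 29.14 = 379.88.
At (184, -118): z_contact = −40.5 + 27.7 + 379.88 = 367.1 ft.
Depth below ground = 434 − 367.1 = 67 ft.

67 ft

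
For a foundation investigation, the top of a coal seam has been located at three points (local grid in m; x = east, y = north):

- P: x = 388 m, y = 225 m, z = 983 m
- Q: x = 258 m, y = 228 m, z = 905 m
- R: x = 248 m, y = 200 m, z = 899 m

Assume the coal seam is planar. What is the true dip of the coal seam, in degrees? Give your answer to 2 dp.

30.96°

Two edge vectors: P→Q = (-130, 3, -78), P→R = (-140, -25, -84).
Normal n = (P→Q) × (P→R) = (-2202, 0, 3670).
So ∂z/∂x = −n_x/n_z = 0.60000 and ∂z/∂y = −n_y/n_z = 0.00000.
Gradient magnitude |∇z| = √(a² + b²) = √(0.36000 + 0.00000) = 0.60000.
True dip = arctan(0.60000) = 30.96°, dipping toward W (azimuth ≈ 270°).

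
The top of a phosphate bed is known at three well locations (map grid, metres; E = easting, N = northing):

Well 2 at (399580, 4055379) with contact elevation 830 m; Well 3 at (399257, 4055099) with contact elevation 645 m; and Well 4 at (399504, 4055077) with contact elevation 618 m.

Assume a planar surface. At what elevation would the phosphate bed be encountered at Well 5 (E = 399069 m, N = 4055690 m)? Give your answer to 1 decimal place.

1075.3 m

Two edge vectors: Well 2→Well 3 = (-323, -280, -185), Well 2→Well 4 = (-76, -302, -212).
Normal n = (Well 2→Well 3) × (Well 2→Well 4) = (3490, -54416, 76266).
So ∂z/∂E = −n_x/n_z = −0.045760890 and ∂z/∂N = −n_y/n_z = 0.713502740.
Intercept c from Well 2: 830 + 18285.14 − 2893524.03 = −2874408.89.
At (399069, 4055690): z = −18261.8 + 2893745.9 − 2874408.89 = 1075.3 m.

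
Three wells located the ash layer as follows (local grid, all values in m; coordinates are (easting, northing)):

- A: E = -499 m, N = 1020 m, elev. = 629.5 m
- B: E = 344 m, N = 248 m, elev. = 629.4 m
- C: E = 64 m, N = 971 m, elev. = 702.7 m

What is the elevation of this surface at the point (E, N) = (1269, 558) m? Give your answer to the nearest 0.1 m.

Two edge vectors: A→B = (843, -772, -0.1), A→C = (563, -49, 73.2).
Normal n = (A→B) × (A→C) = (-56515.3, -61763.9, 393329).
So ∂z/∂E = −n_x/n_z = 0.143685 and ∂z/∂N = −n_y/n_z = 0.157029.
Intercept c from A: 629.5 + 71.70 − 160.17 = 541.03.
At (1269, 558): z = 182.3 + 87.6 + 541.03 = 811.0 m.

811.0 m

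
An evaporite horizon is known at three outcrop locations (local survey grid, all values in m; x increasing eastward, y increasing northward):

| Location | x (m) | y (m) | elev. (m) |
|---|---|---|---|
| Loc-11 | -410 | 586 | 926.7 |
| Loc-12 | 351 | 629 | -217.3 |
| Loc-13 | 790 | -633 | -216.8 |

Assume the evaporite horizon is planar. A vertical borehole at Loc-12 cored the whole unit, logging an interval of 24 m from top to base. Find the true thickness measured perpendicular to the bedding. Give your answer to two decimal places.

Let the plane be z = a·x + b·y + c.
Loc-12−Loc-11: 761a + 43b = −1144;  Loc-13−Loc-11: 1200a − 1219b = −1143.5.
Solving gives a = −1.47428, b = −0.51324.
|∇z| = √(a²+b²) = 1.56107, so dip δ = arctan(1.56107) = 57.36°.
True thickness = vertical thickness × cos δ = 24 × cos 57.36° = 12.95 m.

12.95 m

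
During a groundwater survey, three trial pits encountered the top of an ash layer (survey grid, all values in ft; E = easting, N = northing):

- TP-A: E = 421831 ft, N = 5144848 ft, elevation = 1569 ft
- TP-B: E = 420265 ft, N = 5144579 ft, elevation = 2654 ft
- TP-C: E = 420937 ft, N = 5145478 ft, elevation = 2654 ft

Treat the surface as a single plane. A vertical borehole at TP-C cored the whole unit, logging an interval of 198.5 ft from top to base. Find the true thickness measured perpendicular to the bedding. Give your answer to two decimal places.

140.89 ft

Let the plane be z = a·E + b·N + c.
TP-B−TP-A: −1566a − 269b = 1085;  TP-C−TP-A: −894a + 630b = 1085.
Solving gives a = −0.79492, b = 0.59420.
|∇z| = √(a²+b²) = 0.99245, so dip δ = arctan(0.99245) = 44.78°.
True thickness = vertical thickness × cos δ = 198.5 × cos 44.78° = 140.89 ft.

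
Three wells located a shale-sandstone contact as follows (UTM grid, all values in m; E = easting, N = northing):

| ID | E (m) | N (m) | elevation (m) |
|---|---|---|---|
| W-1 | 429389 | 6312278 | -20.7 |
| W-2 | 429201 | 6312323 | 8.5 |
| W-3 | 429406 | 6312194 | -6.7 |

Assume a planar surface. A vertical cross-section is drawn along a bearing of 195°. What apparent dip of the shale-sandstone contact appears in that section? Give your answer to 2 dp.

Two edge vectors: W-1→W-2 = (-188, 45, 29.2), W-1→W-3 = (17, -84, 14).
Normal n = (W-1→W-2) × (W-1→W-3) = (3082.8, 3128.4, 15027).
So ∂z/∂E = −n_x/n_z = −0.20515 and ∂z/∂N = −n_y/n_z = −0.20819.
Unit vector along 195° is (sin 195°, cos 195°) = (-0.2588, -0.9659).
Slope in that direction = a·(-0.2588) + b·(-0.9659) = 0.25419.
Apparent dip = arctan|0.25419| = 14.26° (true dip is 16.3°, so apparent ≤ true as expected).

14.26°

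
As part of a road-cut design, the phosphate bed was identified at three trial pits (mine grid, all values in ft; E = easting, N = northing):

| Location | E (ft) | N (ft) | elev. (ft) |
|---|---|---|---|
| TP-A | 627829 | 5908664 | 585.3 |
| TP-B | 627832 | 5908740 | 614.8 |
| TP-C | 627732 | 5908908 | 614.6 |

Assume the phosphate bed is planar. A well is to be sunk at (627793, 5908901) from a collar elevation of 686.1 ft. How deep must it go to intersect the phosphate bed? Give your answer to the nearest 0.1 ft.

36.6 ft

Two edge vectors: TP-A→TP-B = (3, 76, 29.5), TP-A→TP-C = (-97, 244, 29.3).
Normal n = (TP-A→TP-B) × (TP-A→TP-C) = (-4971.2, -2949.4, 8104).
So ∂z/∂E = −n_x/n_z = 0.613425469 and ∂z/∂N = −n_y/n_z = 0.363943731.
Intercept c from TP-A: 585.3 − 385126.30 − 2150421.22 = −2534962.22.
At (627793, 5908901): z_contact = 385104.22 + 2150507.48 − 2534962.22 = 649.47 ft.
Depth below ground = 686.1 − 649.47 = 36.6 ft.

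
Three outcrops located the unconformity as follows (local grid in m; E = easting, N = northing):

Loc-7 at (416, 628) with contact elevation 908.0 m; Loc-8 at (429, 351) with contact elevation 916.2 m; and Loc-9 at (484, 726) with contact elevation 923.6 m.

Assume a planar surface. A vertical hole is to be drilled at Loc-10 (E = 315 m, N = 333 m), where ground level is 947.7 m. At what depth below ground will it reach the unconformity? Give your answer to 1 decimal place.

Two edge vectors: Loc-7→Loc-8 = (13, -277, 8.2), Loc-7→Loc-9 = (68, 98, 15.6).
Normal n = (Loc-7→Loc-8) × (Loc-7→Loc-9) = (-5124.8, 354.8, 20110).
So ∂z/∂E = −n_x/n_z = 0.25484 and ∂z/∂N = −n_y/n_z = −0.01764.
Intercept c from Loc-7: 908 − 106.01 + 11.08 = 813.07.
At (315, 333): z_contact = 80.27 − 5.88 + 813.07 = 887.47 m.
Depth below ground = 947.7 − 887.47 = 60.2 m.

60.2 m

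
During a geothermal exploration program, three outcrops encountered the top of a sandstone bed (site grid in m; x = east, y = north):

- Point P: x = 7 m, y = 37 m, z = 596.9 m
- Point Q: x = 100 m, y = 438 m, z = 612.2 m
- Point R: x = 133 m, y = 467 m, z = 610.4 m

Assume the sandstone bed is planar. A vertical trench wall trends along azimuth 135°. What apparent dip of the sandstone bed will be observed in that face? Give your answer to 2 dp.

Let the plane be z = a·x + b·y + c.
Point Q−Point P: 93a + 401b = 15.3;  Point R−Point P: 126a + 430b = 13.5.
Solving gives a = −0.11062, b = 0.06381.
Unit vector along 135° is (sin 135°, cos 135°) = (0.7071, -0.7071).
Slope in that direction = a·(0.7071) + b·(-0.7071) = −0.12334.
Apparent dip = arctan|0.12334| = 7.03° (true dip is 7.3°, so apparent ≤ true as expected).

7.03°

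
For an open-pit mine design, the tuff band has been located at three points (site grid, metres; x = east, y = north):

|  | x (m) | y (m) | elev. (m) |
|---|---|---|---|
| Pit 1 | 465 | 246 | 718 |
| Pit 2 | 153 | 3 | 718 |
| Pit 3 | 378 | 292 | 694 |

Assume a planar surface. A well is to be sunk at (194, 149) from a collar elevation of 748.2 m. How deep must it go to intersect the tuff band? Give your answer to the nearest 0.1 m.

54.3 m

Two edge vectors: Pit 1→Pit 2 = (-312, -243, 0), Pit 1→Pit 3 = (-87, 46, -24).
Normal n = (Pit 1→Pit 2) × (Pit 1→Pit 3) = (5832, -7488, -35493).
So ∂z/∂x = −n_x/n_z = 0.16431 and ∂z/∂y = −n_y/n_z = −0.21097.
Intercept c from Pit 1: 718 − 76.41 + 51.90 = 693.49.
At (194, 149): z_contact = 31.88 − 31.43 + 693.49 = 693.94 m.
Depth below ground = 748.2 − 693.94 = 54.3 m.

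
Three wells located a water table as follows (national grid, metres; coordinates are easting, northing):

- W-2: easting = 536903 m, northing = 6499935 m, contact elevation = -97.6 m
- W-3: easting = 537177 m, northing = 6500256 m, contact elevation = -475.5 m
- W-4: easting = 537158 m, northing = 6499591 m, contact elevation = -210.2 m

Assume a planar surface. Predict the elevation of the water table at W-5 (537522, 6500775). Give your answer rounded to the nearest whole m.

Let the plane be z = a·easting + b·northing + c.
W-3−W-2: 274a + 321b = −377.9;  W-4−W-2: 255a − 344b = −112.6.
Solving gives a = −0.94339479, b = −0.37199323.
Then c = -97.6 − a·536903 − b·6499935 = 2924345.72.
At (537522, 6500775): z = −507095.5 − 2418244.3 + 2924345.72 = -994.0 m.

-994 m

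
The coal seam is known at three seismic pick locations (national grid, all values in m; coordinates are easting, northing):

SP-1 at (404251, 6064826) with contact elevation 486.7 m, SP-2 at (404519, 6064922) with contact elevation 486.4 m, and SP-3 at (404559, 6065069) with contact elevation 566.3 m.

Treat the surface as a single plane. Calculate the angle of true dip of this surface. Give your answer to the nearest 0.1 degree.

32.6°

Let the plane be z = a·easting + b·northing + c.
SP-2−SP-1: 268a + 96b = −0.3;  SP-3−SP-1: 308a + 243b = 79.6.
Solving gives a = −0.21697, b = 0.60258.
Gradient magnitude |∇z| = √(a² + b²) = √(0.04707 + 0.36310) = 0.64045.
True dip = arctan(0.64045) = 32.6°, dipping toward SSE (azimuth ≈ 160°).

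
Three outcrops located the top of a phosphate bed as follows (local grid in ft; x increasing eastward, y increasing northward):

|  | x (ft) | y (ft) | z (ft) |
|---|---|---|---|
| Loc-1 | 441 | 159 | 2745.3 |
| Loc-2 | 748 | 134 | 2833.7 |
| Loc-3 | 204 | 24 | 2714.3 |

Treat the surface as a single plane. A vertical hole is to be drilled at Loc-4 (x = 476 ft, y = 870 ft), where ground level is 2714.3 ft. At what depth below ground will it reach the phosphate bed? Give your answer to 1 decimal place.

131.2 ft

Two edge vectors: Loc-1→Loc-2 = (307, -25, 88.4), Loc-1→Loc-3 = (-237, -135, -31).
Normal n = (Loc-1→Loc-2) × (Loc-1→Loc-3) = (12709, -11433.8, -47370).
So ∂z/∂x = −n_x/n_z = 0.26829 and ∂z/∂y = −n_y/n_z = −0.24137.
Intercept c from Loc-1: 2745.3 − 118.32 + 38.38 = 2665.36.
At (476, 870): z_contact = 127.71 − 209.99 + 2665.36 = 2583.07 ft.
Depth below ground = 2714.3 − 2583.07 = 131.2 ft.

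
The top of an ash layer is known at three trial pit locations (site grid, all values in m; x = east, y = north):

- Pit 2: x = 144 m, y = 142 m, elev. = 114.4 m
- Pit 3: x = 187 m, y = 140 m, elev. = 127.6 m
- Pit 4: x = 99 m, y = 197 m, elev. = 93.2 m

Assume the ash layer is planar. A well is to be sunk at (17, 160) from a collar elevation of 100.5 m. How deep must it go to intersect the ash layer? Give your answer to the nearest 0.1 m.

26.8 m

Let the plane be z = a·x + b·y + c.
Pit 3−Pit 2: 43a − 2b = 13.2;  Pit 4−Pit 2: −45a + 55b = −21.2.
Solving gives a = 0.30048, b = −0.13960.
Then c = 114.4 − a·144 − b·142 = 90.95.
At (17, 160): z_contact = 5.11 − 22.34 + 90.95 = 73.73 m.
Depth below ground = 100.5 − 73.73 = 26.8 m.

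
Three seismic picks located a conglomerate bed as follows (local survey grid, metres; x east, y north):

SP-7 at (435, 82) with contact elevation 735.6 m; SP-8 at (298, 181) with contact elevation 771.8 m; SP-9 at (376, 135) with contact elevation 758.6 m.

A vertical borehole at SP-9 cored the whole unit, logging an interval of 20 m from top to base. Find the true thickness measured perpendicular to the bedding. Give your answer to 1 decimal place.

15.9 m

Let the plane be z = a·x + b·y + c.
SP-8−SP-7: −137a + 99b = 36.2;  SP-9−SP-7: −59a + 53b = 23.
Solving gives a = 0.25239, b = 0.71493.
|∇z| = √(a²+b²) = 0.75817, so dip δ = arctan(0.75817) = 37.17°.
True thickness = vertical thickness × cos δ = 20 × cos 37.17° = 15.9 m.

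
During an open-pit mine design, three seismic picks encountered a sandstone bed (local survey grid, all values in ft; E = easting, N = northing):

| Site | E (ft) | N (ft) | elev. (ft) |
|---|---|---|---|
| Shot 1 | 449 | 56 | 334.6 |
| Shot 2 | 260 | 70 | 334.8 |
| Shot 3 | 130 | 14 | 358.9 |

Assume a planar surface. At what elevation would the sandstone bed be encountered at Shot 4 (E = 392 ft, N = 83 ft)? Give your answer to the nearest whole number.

Let the plane be z = a·E + b·N + c.
Shot 2−Shot 1: −189a + 14b = 0.2;  Shot 3−Shot 1: −319a − 42b = 24.3.
Solving gives a = −0.02810, b = −0.36512.
Then c = 334.6 − a·449 − b·56 = 367.67.
At (392, 83): z = −11.0 − 30.3 + 367.67 = 326.3 ft.

326 ft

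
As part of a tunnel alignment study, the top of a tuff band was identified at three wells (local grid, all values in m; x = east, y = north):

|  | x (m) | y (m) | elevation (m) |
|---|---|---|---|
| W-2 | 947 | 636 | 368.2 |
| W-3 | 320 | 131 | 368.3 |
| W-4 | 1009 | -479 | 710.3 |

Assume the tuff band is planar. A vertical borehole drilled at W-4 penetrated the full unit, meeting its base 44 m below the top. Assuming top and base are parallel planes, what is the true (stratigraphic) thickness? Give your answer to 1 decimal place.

Two edge vectors: W-2→W-3 = (-627, -505, 0.1), W-2→W-4 = (62, -1115, 342.1).
Normal n = (W-2→W-3) × (W-2→W-4) = (-172649, 214502.9, 730415).
So ∂z/∂x = −n_x/n_z = 0.23637 and ∂z/∂y = −n_y/n_z = −0.29367.
|∇z| = √(a²+b²) = 0.37698, so dip δ = arctan(0.37698) = 20.66°.
True thickness = vertical thickness × cos δ = 44 × cos 20.66° = 41.2 m.

41.2 m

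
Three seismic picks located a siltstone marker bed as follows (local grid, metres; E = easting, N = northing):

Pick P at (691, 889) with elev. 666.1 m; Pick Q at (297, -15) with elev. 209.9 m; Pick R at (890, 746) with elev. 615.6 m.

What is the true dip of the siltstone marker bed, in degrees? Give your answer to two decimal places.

25.44°

Let the plane be z = a·E + b·N + c.
Pick Q−Pick P: −394a − 904b = −456.2;  Pick R−Pick P: 199a − 143b = −50.5.
Solving gives a = 0.08290, b = 0.46851.
Gradient magnitude |∇z| = √(a² + b²) = √(0.00687 + 0.21951) = 0.47579.
True dip = arctan(0.47579) = 25.44°, dipping toward S (azimuth ≈ 190°).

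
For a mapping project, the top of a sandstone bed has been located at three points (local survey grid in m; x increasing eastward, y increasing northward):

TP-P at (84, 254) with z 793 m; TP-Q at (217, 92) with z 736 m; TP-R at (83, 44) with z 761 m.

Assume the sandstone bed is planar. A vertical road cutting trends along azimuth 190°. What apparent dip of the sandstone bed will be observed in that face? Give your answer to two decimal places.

6.23°

Let the plane be z = a·x + b·y + c.
TP-Q−TP-P: 133a − 162b = −57;  TP-R−TP-P: −1a − 210b = −32.
Solving gives a = −0.24156, b = 0.15353.
Unit vector along 190° is (sin 190°, cos 190°) = (-0.1736, -0.9848).
Slope in that direction = a·(-0.1736) + b·(-0.9848) = −0.10925.
Apparent dip = arctan|0.10925| = 6.23° (true dip is 16.0°, so apparent ≤ true as expected).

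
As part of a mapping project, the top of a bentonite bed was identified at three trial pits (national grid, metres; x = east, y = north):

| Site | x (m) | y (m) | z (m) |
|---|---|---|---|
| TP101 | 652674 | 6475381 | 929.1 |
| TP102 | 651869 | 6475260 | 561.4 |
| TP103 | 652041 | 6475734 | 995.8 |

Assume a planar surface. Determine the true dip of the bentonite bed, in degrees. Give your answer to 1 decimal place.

40.8°

Two edge vectors: TP101→TP102 = (-805, -121, -367.7), TP101→TP103 = (-633, 353, 66.7).
Normal n = (TP101→TP102) × (TP101→TP103) = (121727.4, 286447.6, -360758).
So ∂z/∂x = −n_x/n_z = 0.33742 and ∂z/∂y = −n_y/n_z = 0.79402.
Gradient magnitude |∇z| = √(a² + b²) = √(0.11385 + 0.63046) = 0.86274.
True dip = arctan(0.86274) = 40.8°, dipping toward SSW (azimuth ≈ 203°).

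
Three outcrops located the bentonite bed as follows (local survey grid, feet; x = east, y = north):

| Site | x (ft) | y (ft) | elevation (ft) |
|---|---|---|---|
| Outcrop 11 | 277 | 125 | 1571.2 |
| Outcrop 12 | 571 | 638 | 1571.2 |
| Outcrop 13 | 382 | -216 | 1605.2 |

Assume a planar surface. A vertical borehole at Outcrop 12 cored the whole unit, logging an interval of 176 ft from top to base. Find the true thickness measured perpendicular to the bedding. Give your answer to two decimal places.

Two edge vectors: Outcrop 11→Outcrop 12 = (294, 513, 0), Outcrop 11→Outcrop 13 = (105, -341, 34).
Normal n = (Outcrop 11→Outcrop 12) × (Outcrop 11→Outcrop 13) = (17442, -9996, -154119).
So ∂z/∂x = −n_x/n_z = 0.11317 and ∂z/∂y = −n_y/n_z = −0.06486.
|∇z| = √(a²+b²) = 0.13044, so dip δ = arctan(0.13044) = 7.43°.
True thickness = vertical thickness × cos δ = 176 × cos 7.43° = 174.52 ft.

174.52 ft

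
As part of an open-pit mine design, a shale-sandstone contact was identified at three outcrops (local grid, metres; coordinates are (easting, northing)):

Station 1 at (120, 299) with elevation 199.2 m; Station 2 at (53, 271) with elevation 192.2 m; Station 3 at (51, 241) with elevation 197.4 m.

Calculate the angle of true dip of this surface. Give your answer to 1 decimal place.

Two edge vectors: Station 1→Station 2 = (-67, -28, -7), Station 1→Station 3 = (-69, -58, -1.8).
Normal n = (Station 1→Station 2) × (Station 1→Station 3) = (-355.6, 362.4, 1954).
So ∂z/∂E = −n_x/n_z = 0.18199 and ∂z/∂N = −n_y/n_z = −0.18547.
Gradient magnitude |∇z| = √(a² + b²) = √(0.03312 + 0.03440) = 0.25984.
True dip = arctan(0.25984) = 14.6°, dipping toward NW (azimuth ≈ 316°).

14.6°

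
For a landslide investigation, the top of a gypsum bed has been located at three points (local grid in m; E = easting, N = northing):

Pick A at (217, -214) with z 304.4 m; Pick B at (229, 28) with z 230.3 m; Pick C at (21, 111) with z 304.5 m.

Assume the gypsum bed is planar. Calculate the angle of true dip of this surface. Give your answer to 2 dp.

Two edge vectors: Pick A→Pick B = (12, 242, -74.1), Pick A→Pick C = (-196, 325, 0.1).
Normal n = (Pick A→Pick B) × (Pick A→Pick C) = (24106.7, 14522.4, 51332).
So ∂z/∂E = −n_x/n_z = −0.46962 and ∂z/∂N = −n_y/n_z = −0.28291.
Gradient magnitude |∇z| = √(a² + b²) = √(0.22055 + 0.08004) = 0.54826.
True dip = arctan(0.54826) = 28.73°, dipping toward ENE (azimuth ≈ 059°).

28.73°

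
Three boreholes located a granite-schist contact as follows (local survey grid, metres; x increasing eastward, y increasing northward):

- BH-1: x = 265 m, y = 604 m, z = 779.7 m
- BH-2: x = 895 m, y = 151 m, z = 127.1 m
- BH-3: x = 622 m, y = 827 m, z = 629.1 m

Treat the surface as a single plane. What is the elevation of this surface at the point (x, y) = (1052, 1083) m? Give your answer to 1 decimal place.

441.9 m

Two edge vectors: BH-1→BH-2 = (630, -453, -652.6), BH-1→BH-3 = (357, 223, -150.6).
Normal n = (BH-1→BH-2) × (BH-1→BH-3) = (213751.6, -138100.2, 302211).
So ∂z/∂x = −n_x/n_z = −0.707293 and ∂z/∂y = −n_y/n_z = 0.456966.
Intercept c from BH-1: 779.7 + 187.43 − 276.01 = 691.12.
At (1052, 1083): z = −744.1 + 494.9 + 691.12 = 441.9 m.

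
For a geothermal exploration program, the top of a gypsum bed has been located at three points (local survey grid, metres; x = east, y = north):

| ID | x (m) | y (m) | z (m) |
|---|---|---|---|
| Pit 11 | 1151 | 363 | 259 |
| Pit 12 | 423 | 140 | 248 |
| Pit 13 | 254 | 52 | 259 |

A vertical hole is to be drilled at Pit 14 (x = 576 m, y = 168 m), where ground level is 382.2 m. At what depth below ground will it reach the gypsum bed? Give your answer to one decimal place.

Two edge vectors: Pit 11→Pit 12 = (-728, -223, -11), Pit 11→Pit 13 = (-897, -311, 0).
Normal n = (Pit 11→Pit 12) × (Pit 11→Pit 13) = (-3421, 9867, 26377).
So ∂z/∂x = −n_x/n_z = 0.129696 and ∂z/∂y = −n_y/n_z = −0.374076.
Intercept c from Pit 11: 259 − 149.28 + 135.79 = 245.51.
At (576, 168): z_contact = 74.71 − 62.84 + 245.51 = 257.37 m.
Depth below ground = 382.2 − 257.37 = 124.8 m.

124.8 m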